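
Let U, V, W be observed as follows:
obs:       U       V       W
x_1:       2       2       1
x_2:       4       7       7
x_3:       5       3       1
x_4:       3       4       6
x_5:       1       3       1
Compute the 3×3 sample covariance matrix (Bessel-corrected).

Step 1 — column means:
  mean(U) = (2 + 4 + 5 + 3 + 1) / 5 = 15/5 = 3
  mean(V) = (2 + 7 + 3 + 4 + 3) / 5 = 19/5 = 3.8
  mean(W) = (1 + 7 + 1 + 6 + 1) / 5 = 16/5 = 3.2

Step 2 — sample covariance S[i,j] = (1/(n-1)) · Σ_k (x_{k,i} - mean_i) · (x_{k,j} - mean_j), with n-1 = 4.
  S[U,U] = ((-1)·(-1) + (1)·(1) + (2)·(2) + (0)·(0) + (-2)·(-2)) / 4 = 10/4 = 2.5
  S[U,V] = ((-1)·(-1.8) + (1)·(3.2) + (2)·(-0.8) + (0)·(0.2) + (-2)·(-0.8)) / 4 = 5/4 = 1.25
  S[U,W] = ((-1)·(-2.2) + (1)·(3.8) + (2)·(-2.2) + (0)·(2.8) + (-2)·(-2.2)) / 4 = 6/4 = 1.5
  S[V,V] = ((-1.8)·(-1.8) + (3.2)·(3.2) + (-0.8)·(-0.8) + (0.2)·(0.2) + (-0.8)·(-0.8)) / 4 = 14.8/4 = 3.7
  S[V,W] = ((-1.8)·(-2.2) + (3.2)·(3.8) + (-0.8)·(-2.2) + (0.2)·(2.8) + (-0.8)·(-2.2)) / 4 = 20.2/4 = 5.05
  S[W,W] = ((-2.2)·(-2.2) + (3.8)·(3.8) + (-2.2)·(-2.2) + (2.8)·(2.8) + (-2.2)·(-2.2)) / 4 = 36.8/4 = 9.2

S is symmetric (S[j,i] = S[i,j]). Assembling:

S = [[2.5, 1.25, 1.5],
 [1.25, 3.7, 5.05],
 [1.5, 5.05, 9.2]]


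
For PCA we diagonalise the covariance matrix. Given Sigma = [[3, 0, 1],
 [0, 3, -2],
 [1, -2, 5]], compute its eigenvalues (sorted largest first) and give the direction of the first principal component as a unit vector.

Step 1 — characteristic polynomial p(λ) = det(λI - Sigma) = λ³ - tr·λ² + c_1·λ - det, where tr = trace, c_1 = sum of the principal 2×2 minors, det = det(Sigma):
  tr = 3 + 3 + 5 = 11,
  c_1 = (3·3 - (0)²) + (3·5 - (1)²) + (3·5 - (-2)²) = 9 + 14 + 11 = 34,
  det = 3·(3·5 - (-2)²) - (0)·((0)·5 - (-2)·(1)) + (1)·((0)·(-2) - 3·(1)) = 3·(11) - (0)·(2) + (1)·(-3) = 30.
  So p(λ) = λ³ - 11λ² + 34λ - 30.
Step 2 — look for an integer root (rational root theorem: any rational root is an integer divisor of 30). Testing λ = 3:
  p(3) = 27 - 99 + 102 - 30 = 0  ✓
  Dividing out (λ - 3): p(λ) = (λ - 3)(λ² - 8λ + 10).
Step 3 — remaining eigenvalues from the quadratic λ² - 8λ + 10 = 0:
  Δ = 8² - 4·10 = 64 - 40 = 24,  λ = (8 ± √24)/2 = (8 ± 4.899)/2 ≈ 6.4495 or 1.5505.
  Sorted: λ_1 = 6.4495,  λ_2 = 3,  λ_3 = 1.5505  (check: sum = 11 = tr ✓).

Step 4 — unit eigenvector for λ_1 ≈ 6.4495: v spans the null space of (Sigma - λ_1 I), whose rows are
  r_1 = (-3.4495, 0, 1),  r_2 = (0, -3.4495, -2),  r_3 = (1, -2, -1.4495).
  v is orthogonal to every row, so take v ∝ r_1 × r_2 = ((0)·(-2) - (1)·(-3.4495), (1)·(0) - (-3.4495)·(-2), (-3.4495)·(-3.4495) - (0)·(0)) ≈ (3.4495, -6.899, 11.899).
  Let u = (3.4495, -6.899, 11.899).
  ||u|| = √((3.4495)² + (-6.899)² + (11.899)²) = √(201.0806) ≈ 14.1803,  v_1 = u/||u|| ≈ (0.2433, -0.4865, 0.8391) (||v_1|| = 1).

λ_1 = 6.4495,  λ_2 = 3,  λ_3 = 1.5505;  v_1 ≈ (0.2433, -0.4865, 0.8391)


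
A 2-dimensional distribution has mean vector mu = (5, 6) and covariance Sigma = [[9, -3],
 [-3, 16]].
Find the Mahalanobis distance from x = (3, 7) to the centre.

Step 1 — centre the observation: (x - mu) = (-2, 1).

Step 2 — invert Sigma. det(Sigma) = 9·16 - (-3)² = 135.
  Sigma^{-1} = (1/det) · [[d, -b], [-b, a]] = [[0.1185, 0.0222],
 [0.0222, 0.0667]].

Step 3 — form the quadratic (x - mu)^T · Sigma^{-1} · (x - mu):
  Sigma^{-1} · (x - mu) = (-0.2148, 0.0222).
  (x - mu)^T · [Sigma^{-1} · (x - mu)] = (-2)·(-0.2148) + (1)·(0.0222) = 0.4519.

Step 4 — take square root: d = √(0.4519) ≈ 0.6722.

d(x, mu) = √(0.4519) ≈ 0.6722


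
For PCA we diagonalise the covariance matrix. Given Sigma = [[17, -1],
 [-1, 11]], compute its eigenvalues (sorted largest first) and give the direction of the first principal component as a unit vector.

Step 1 — characteristic polynomial of 2×2 Sigma:
  det(Sigma - λI) = λ² - trace · λ + det = 0.
  trace = 17 + 11 = 28, det = 17·11 - (-1)² = 186.
Step 2 — discriminant:
  Δ = trace² - 4·det = 784 - 744 = 40.
Step 3 — eigenvalues:
  λ = (trace ± √Δ)/2 = (28 ± 6.3246)/2,
  λ_1 = 17.1623,  λ_2 = 10.8377.

Step 4 — unit eigenvector for λ_1: solve (Sigma - λ_1 I)v = 0. First row:
  (17 - 17.1623)·v_x + (-1)·v_y = 0, i.e. (-0.1623)·v_x + (-1)·v_y = 0,
  so v ∝ (b, λ_1 - a) = (-1, 0.1623); multiply by -1 so the first entry is positive: u = (1, -0.1623).
  ||u|| = √((1)² + (-0.1623)²) = √(1.0263) ≈ 1.0131,
  v_1 = u/||u|| ≈ (0.9871, -0.1602) (||v_1|| = 1).

λ_1 = 17.1623,  λ_2 = 10.8377;  v_1 ≈ (0.9871, -0.1602)


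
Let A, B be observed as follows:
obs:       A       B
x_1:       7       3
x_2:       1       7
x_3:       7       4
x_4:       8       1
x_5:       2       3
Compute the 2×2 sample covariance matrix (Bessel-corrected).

Step 1 — column means:
  mean(A) = (7 + 1 + 7 + 8 + 2) / 5 = 25/5 = 5
  mean(B) = (3 + 7 + 4 + 1 + 3) / 5 = 18/5 = 3.6

Step 2 — sample covariance S[i,j] = (1/(n-1)) · Σ_k (x_{k,i} - mean_i) · (x_{k,j} - mean_j), with n-1 = 4.
  S[A,A] = ((2)·(2) + (-4)·(-4) + (2)·(2) + (3)·(3) + (-3)·(-3)) / 4 = 42/4 = 10.5
  S[A,B] = ((2)·(-0.6) + (-4)·(3.4) + (2)·(0.4) + (3)·(-2.6) + (-3)·(-0.6)) / 4 = -20/4 = -5
  S[B,B] = ((-0.6)·(-0.6) + (3.4)·(3.4) + (0.4)·(0.4) + (-2.6)·(-2.6) + (-0.6)·(-0.6)) / 4 = 19.2/4 = 4.8

S is symmetric (S[j,i] = S[i,j]). Assembling:

S = [[10.5, -5],
 [-5, 4.8]]


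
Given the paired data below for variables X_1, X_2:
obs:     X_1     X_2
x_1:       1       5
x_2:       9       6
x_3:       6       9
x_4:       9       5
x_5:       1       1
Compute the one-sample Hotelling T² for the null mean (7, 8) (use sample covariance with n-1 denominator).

Step 1 — sample mean vector:
  mean(X_1) = (1 + 9 + 6 + 9 + 1) / 5 = 26/5 = 5.2
  mean(X_2) = (5 + 6 + 9 + 5 + 1) / 5 = 26/5 = 5.2
  x̄ = (5.2, 5.2),  deviation x̄ - mu_0 = (5.2, 5.2) - (7, 8) = (-1.8, -2.8).

Step 2 — sample covariance matrix, S[i,j] = (1/(n-1)) · Σ_k (x_{k,i} - mean_i) · (x_{k,j} - mean_j), divisor n-1 = 4:
  S[X_1,X_1] = ((-4.2)·(-4.2) + (3.8)·(3.8) + (0.8)·(0.8) + (3.8)·(3.8) + (-4.2)·(-4.2)) / 4 = 64.8/4 = 16.2
  S[X_1,X_2] = ((-4.2)·(-0.2) + (3.8)·(0.8) + (0.8)·(3.8) + (3.8)·(-0.2) + (-4.2)·(-4.2)) / 4 = 23.8/4 = 5.95
  S[X_2,X_2] = ((-0.2)·(-0.2) + (0.8)·(0.8) + (3.8)·(3.8) + (-0.2)·(-0.2) + (-4.2)·(-4.2)) / 4 = 32.8/4 = 8.2
  S = [[16.2, 5.95],
 [5.95, 8.2]].

Step 3 — invert S. det(S) = 16.2·8.2 - (5.95)² = 97.4375.
  S^{-1} = (1/det) · [[d, -b], [-b, a]] = [[0.0842, -0.0611],
 [-0.0611, 0.1663]].

Step 4 — quadratic form (x̄ - mu_0)^T · S^{-1} · (x̄ - mu_0):
  S^{-1} · (x̄ - mu_0) = (0.0195, -0.3556),
  (x̄ - mu_0)^T · [...] = (-1.8)·(0.0195) + (-2.8)·(-0.3556) = 0.9606.

Step 5 — scale by n: T² = 5 · 0.9606 = 4.8031.

T² ≈ 4.8031


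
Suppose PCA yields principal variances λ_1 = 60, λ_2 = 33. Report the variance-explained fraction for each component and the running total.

Step 1 — total variance = trace(Sigma) = Σ λ_i = 60 + 33 = 93.

Step 2 — fraction explained by component i = λ_i / Σ λ:
  PC1: 60/93 = 0.6452
  PC2: 33/93 = 0.3548

Step 3 — cumulative fraction after k components = (λ_1 + ... + λ_k) / Σ λ:
  k = 1: 60/93 = 0.6452
  k = 2: (60 + 33)/93 = 93/93 = 1

Summary (fraction, with percent):

explained: PC1 0.6452 (64.52%), PC2 0.3548 (35.48%);  cumulative: 0.6452, 1


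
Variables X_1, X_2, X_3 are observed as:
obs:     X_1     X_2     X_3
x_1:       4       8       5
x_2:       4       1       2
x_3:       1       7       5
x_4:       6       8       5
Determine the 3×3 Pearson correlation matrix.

Step 1 — column means:
  mean(X_1) = (4 + 4 + 1 + 6) / 4 = 15/4 = 3.75
  mean(X_2) = (8 + 1 + 7 + 8) / 4 = 24/4 = 6
  mean(X_3) = (5 + 2 + 5 + 5) / 4 = 17/4 = 4.25

Step 2 — sample variances and covariances s[i,j] = (1/(n-1)) · Σ_k (x_{k,i} - mean_i) · (x_{k,j} - mean_j), with n-1 = 3:
  s[X_1,X_1] = ((0.25)·(0.25) + (0.25)·(0.25) + (-2.75)·(-2.75) + (2.25)·(2.25)) / 3 = 12.75/3 = 4.25
  s[X_1,X_2] = ((0.25)·(2) + (0.25)·(-5) + (-2.75)·(1) + (2.25)·(2)) / 3 = 1/3 = 0.3333
  s[X_1,X_3] = ((0.25)·(0.75) + (0.25)·(-2.25) + (-2.75)·(0.75) + (2.25)·(0.75)) / 3 = -0.75/3 = -0.25
  s[X_2,X_2] = ((2)·(2) + (-5)·(-5) + (1)·(1) + (2)·(2)) / 3 = 34/3 = 11.3333
  s[X_2,X_3] = ((2)·(0.75) + (-5)·(-2.25) + (1)·(0.75) + (2)·(0.75)) / 3 = 15/3 = 5
  s[X_3,X_3] = ((0.75)·(0.75) + (-2.25)·(-2.25) + (0.75)·(0.75) + (0.75)·(0.75)) / 3 = 6.75/3 = 2.25
  Sample standard deviations s_i = √(s[i,i]):
  s(X_1) = √(4.25) = 2.0616
  s(X_2) = √(11.3333) = 3.3665
  s(X_3) = √(2.25) = 1.5

Step 3 — r_{ij} = s_{ij} / (s_i · s_j):
  r[X_1,X_1] = 1 (diagonal).
  r[X_1,X_2] = 0.3333 / (2.0616 · 3.3665) = 0.3333 / 6.9402 = 0.048
  r[X_1,X_3] = -0.25 / (2.0616 · 1.5) = -0.25 / 3.0923 = -0.0808
  r[X_2,X_2] = 1 (diagonal).
  r[X_2,X_3] = 5 / (3.3665 · 1.5) = 5 / 5.0498 = 0.9901
  r[X_3,X_3] = 1 (diagonal).

R is symmetric with unit diagonal. Assembling:

R = [[1, 0.048, -0.0808],
 [0.048, 1, 0.9901],
 [-0.0808, 0.9901, 1]]


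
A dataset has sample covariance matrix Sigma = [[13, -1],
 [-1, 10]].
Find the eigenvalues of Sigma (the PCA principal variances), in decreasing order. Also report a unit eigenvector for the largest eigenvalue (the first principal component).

Step 1 — characteristic polynomial of 2×2 Sigma:
  det(Sigma - λI) = λ² - trace · λ + det = 0.
  trace = 13 + 10 = 23, det = 13·10 - (-1)² = 129.
Step 2 — discriminant:
  Δ = trace² - 4·det = 529 - 516 = 13.
Step 3 — eigenvalues:
  λ = (trace ± √Δ)/2 = (23 ± 3.6056)/2,
  λ_1 = 13.3028,  λ_2 = 9.6972.

Step 4 — unit eigenvector for λ_1: solve (Sigma - λ_1 I)v = 0. First row:
  (13 - 13.3028)·v_x + (-1)·v_y = 0, i.e. (-0.3028)·v_x + (-1)·v_y = 0,
  so v ∝ (b, λ_1 - a) = (-1, 0.3028); multiply by -1 so the first entry is positive: u = (1, -0.3028).
  ||u|| = √((1)² + (-0.3028)²) = √(1.0917) ≈ 1.0448,
  v_1 = u/||u|| ≈ (0.9571, -0.2898) (||v_1|| = 1).

λ_1 = 13.3028,  λ_2 = 9.6972;  v_1 ≈ (0.9571, -0.2898)


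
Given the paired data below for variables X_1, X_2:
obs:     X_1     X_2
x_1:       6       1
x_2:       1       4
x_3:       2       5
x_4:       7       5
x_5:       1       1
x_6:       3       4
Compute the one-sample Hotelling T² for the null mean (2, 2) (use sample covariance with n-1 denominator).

Step 1 — sample mean vector:
  mean(X_1) = (6 + 1 + 2 + 7 + 1 + 3) / 6 = 20/6 = 3.3333
  mean(X_2) = (1 + 4 + 5 + 5 + 1 + 4) / 6 = 20/6 = 3.3333
  x̄ = (3.3333, 3.3333),  deviation x̄ - mu_0 = (3.3333, 3.3333) - (2, 2) = (1.3333, 1.3333).

Step 2 — sample covariance matrix, S[i,j] = (1/(n-1)) · Σ_k (x_{k,i} - mean_i) · (x_{k,j} - mean_j), divisor n-1 = 5:
  S[X_1,X_1] = ((2.6667)·(2.6667) + (-2.3333)·(-2.3333) + (-1.3333)·(-1.3333) + (3.6667)·(3.6667) + (-2.3333)·(-2.3333) + (-0.3333)·(-0.3333)) / 5 = 33.3333/5 = 6.6667
  S[X_1,X_2] = ((2.6667)·(-2.3333) + (-2.3333)·(0.6667) + (-1.3333)·(1.6667) + (3.6667)·(1.6667) + (-2.3333)·(-2.3333) + (-0.3333)·(0.6667)) / 5 = 1.3333/5 = 0.2667
  S[X_2,X_2] = ((-2.3333)·(-2.3333) + (0.6667)·(0.6667) + (1.6667)·(1.6667) + (1.6667)·(1.6667) + (-2.3333)·(-2.3333) + (0.6667)·(0.6667)) / 5 = 17.3333/5 = 3.4667
  S = [[6.6667, 0.2667],
 [0.2667, 3.4667]].

Step 3 — invert S. det(S) = 6.6667·3.4667 - (0.2667)² = 23.04.
  S^{-1} = (1/det) · [[d, -b], [-b, a]] = [[0.1505, -0.0116],
 [-0.0116, 0.2894]].

Step 4 — quadratic form (x̄ - mu_0)^T · S^{-1} · (x̄ - mu_0):
  S^{-1} · (x̄ - mu_0) = (0.1852, 0.3704),
  (x̄ - mu_0)^T · [...] = (1.3333)·(0.1852) + (1.3333)·(0.3704) = 0.7407.

Step 5 — scale by n: T² = 6 · 0.7407 = 4.4444.

T² ≈ 4.4444


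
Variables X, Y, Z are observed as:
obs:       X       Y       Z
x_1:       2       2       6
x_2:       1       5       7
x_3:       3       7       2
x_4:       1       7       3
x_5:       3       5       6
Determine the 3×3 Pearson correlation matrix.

Step 1 — column means:
  mean(X) = (2 + 1 + 3 + 1 + 3) / 5 = 10/5 = 2
  mean(Y) = (2 + 5 + 7 + 7 + 5) / 5 = 26/5 = 5.2
  mean(Z) = (6 + 7 + 2 + 3 + 6) / 5 = 24/5 = 4.8

Step 2 — sample variances and covariances s[i,j] = (1/(n-1)) · Σ_k (x_{k,i} - mean_i) · (x_{k,j} - mean_j), with n-1 = 4:
  s[X,X] = ((0)·(0) + (-1)·(-1) + (1)·(1) + (-1)·(-1) + (1)·(1)) / 4 = 4/4 = 1
  s[X,Y] = ((0)·(-3.2) + (-1)·(-0.2) + (1)·(1.8) + (-1)·(1.8) + (1)·(-0.2)) / 4 = 0/4 = 0
  s[X,Z] = ((0)·(1.2) + (-1)·(2.2) + (1)·(-2.8) + (-1)·(-1.8) + (1)·(1.2)) / 4 = -2/4 = -0.5
  s[Y,Y] = ((-3.2)·(-3.2) + (-0.2)·(-0.2) + (1.8)·(1.8) + (1.8)·(1.8) + (-0.2)·(-0.2)) / 4 = 16.8/4 = 4.2
  s[Y,Z] = ((-3.2)·(1.2) + (-0.2)·(2.2) + (1.8)·(-2.8) + (1.8)·(-1.8) + (-0.2)·(1.2)) / 4 = -12.8/4 = -3.2
  s[Z,Z] = ((1.2)·(1.2) + (2.2)·(2.2) + (-2.8)·(-2.8) + (-1.8)·(-1.8) + (1.2)·(1.2)) / 4 = 18.8/4 = 4.7
  Sample standard deviations s_i = √(s[i,i]):
  s(X) = √(1) = 1
  s(Y) = √(4.2) = 2.0494
  s(Z) = √(4.7) = 2.1679

Step 3 — r_{ij} = s_{ij} / (s_i · s_j):
  r[X,X] = 1 (diagonal).
  r[X,Y] = 0 / (1 · 2.0494) = 0 / 2.0494 = 0
  r[X,Z] = -0.5 / (1 · 2.1679) = -0.5 / 2.1679 = -0.2306
  r[Y,Y] = 1 (diagonal).
  r[Y,Z] = -3.2 / (2.0494 · 2.1679) = -3.2 / 4.443 = -0.7202
  r[Z,Z] = 1 (diagonal).

R is symmetric with unit diagonal. Assembling:

R = [[1, 0, -0.2306],
 [0, 1, -0.7202],
 [-0.2306, -0.7202, 1]]


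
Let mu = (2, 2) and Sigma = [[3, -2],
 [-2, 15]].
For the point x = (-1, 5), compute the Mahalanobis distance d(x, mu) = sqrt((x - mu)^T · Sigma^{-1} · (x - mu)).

Step 1 — centre the observation: (x - mu) = (-3, 3).

Step 2 — invert Sigma. det(Sigma) = 3·15 - (-2)² = 41.
  Sigma^{-1} = (1/det) · [[d, -b], [-b, a]] = [[0.3659, 0.0488],
 [0.0488, 0.0732]].

Step 3 — form the quadratic (x - mu)^T · Sigma^{-1} · (x - mu):
  Sigma^{-1} · (x - mu) = (-0.9512, 0.0732).
  (x - mu)^T · [Sigma^{-1} · (x - mu)] = (-3)·(-0.9512) + (3)·(0.0732) = 3.0732.

Step 4 — take square root: d = √(3.0732) ≈ 1.753.

d(x, mu) = √(3.0732) ≈ 1.753


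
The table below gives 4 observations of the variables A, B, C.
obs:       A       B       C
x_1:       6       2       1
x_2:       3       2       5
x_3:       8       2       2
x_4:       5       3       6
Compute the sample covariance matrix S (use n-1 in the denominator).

Step 1 — column means:
  mean(A) = (6 + 3 + 8 + 5) / 4 = 22/4 = 5.5
  mean(B) = (2 + 2 + 2 + 3) / 4 = 9/4 = 2.25
  mean(C) = (1 + 5 + 2 + 6) / 4 = 14/4 = 3.5

Step 2 — sample covariance S[i,j] = (1/(n-1)) · Σ_k (x_{k,i} - mean_i) · (x_{k,j} - mean_j), with n-1 = 3.
  S[A,A] = ((0.5)·(0.5) + (-2.5)·(-2.5) + (2.5)·(2.5) + (-0.5)·(-0.5)) / 3 = 13/3 = 4.3333
  S[A,B] = ((0.5)·(-0.25) + (-2.5)·(-0.25) + (2.5)·(-0.25) + (-0.5)·(0.75)) / 3 = -0.5/3 = -0.1667
  S[A,C] = ((0.5)·(-2.5) + (-2.5)·(1.5) + (2.5)·(-1.5) + (-0.5)·(2.5)) / 3 = -10/3 = -3.3333
  S[B,B] = ((-0.25)·(-0.25) + (-0.25)·(-0.25) + (-0.25)·(-0.25) + (0.75)·(0.75)) / 3 = 0.75/3 = 0.25
  S[B,C] = ((-0.25)·(-2.5) + (-0.25)·(1.5) + (-0.25)·(-1.5) + (0.75)·(2.5)) / 3 = 2.5/3 = 0.8333
  S[C,C] = ((-2.5)·(-2.5) + (1.5)·(1.5) + (-1.5)·(-1.5) + (2.5)·(2.5)) / 3 = 17/3 = 5.6667

S is symmetric (S[j,i] = S[i,j]). Assembling:

S = [[4.3333, -0.1667, -3.3333],
 [-0.1667, 0.25, 0.8333],
 [-3.3333, 0.8333, 5.6667]]


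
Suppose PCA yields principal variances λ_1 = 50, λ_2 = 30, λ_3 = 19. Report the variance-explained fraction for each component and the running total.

Step 1 — total variance = trace(Sigma) = Σ λ_i = 50 + 30 + 19 = 99.

Step 2 — fraction explained by component i = λ_i / Σ λ:
  PC1: 50/99 = 0.5051
  PC2: 30/99 = 0.303
  PC3: 19/99 = 0.1919

Step 3 — cumulative fraction after k components = (λ_1 + ... + λ_k) / Σ λ:
  k = 1: 50/99 = 0.5051
  k = 2: (50 + 30)/99 = 80/99 = 0.8081
  k = 3: (50 + 30 + 19)/99 = 99/99 = 1

Summary (fraction, with percent):

explained: PC1 0.5051 (50.51%), PC2 0.303 (30.3%), PC3 0.1919 (19.19%);  cumulative: 0.5051, 0.8081, 1


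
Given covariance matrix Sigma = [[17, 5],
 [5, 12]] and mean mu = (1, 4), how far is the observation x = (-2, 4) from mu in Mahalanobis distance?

Step 1 — centre the observation: (x - mu) = (-3, 0).

Step 2 — invert Sigma. det(Sigma) = 17·12 - (5)² = 179.
  Sigma^{-1} = (1/det) · [[d, -b], [-b, a]] = [[0.067, -0.0279],
 [-0.0279, 0.095]].

Step 3 — form the quadratic (x - mu)^T · Sigma^{-1} · (x - mu):
  Sigma^{-1} · (x - mu) = (-0.2011, 0.0838).
  (x - mu)^T · [Sigma^{-1} · (x - mu)] = (-3)·(-0.2011) + (0)·(0.0838) = 0.6034.

Step 4 — take square root: d = √(0.6034) ≈ 0.7768.

d(x, mu) = √(0.6034) ≈ 0.7768


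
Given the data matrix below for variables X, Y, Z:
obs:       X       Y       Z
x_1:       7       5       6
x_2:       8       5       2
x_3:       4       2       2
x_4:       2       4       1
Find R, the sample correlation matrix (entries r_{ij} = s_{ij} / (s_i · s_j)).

Step 1 — column means:
  mean(X) = (7 + 8 + 4 + 2) / 4 = 21/4 = 5.25
  mean(Y) = (5 + 5 + 2 + 4) / 4 = 16/4 = 4
  mean(Z) = (6 + 2 + 2 + 1) / 4 = 11/4 = 2.75

Step 2 — sample variances and covariances s[i,j] = (1/(n-1)) · Σ_k (x_{k,i} - mean_i) · (x_{k,j} - mean_j), with n-1 = 3:
  s[X,X] = ((1.75)·(1.75) + (2.75)·(2.75) + (-1.25)·(-1.25) + (-3.25)·(-3.25)) / 3 = 22.75/3 = 7.5833
  s[X,Y] = ((1.75)·(1) + (2.75)·(1) + (-1.25)·(-2) + (-3.25)·(0)) / 3 = 7/3 = 2.3333
  s[X,Z] = ((1.75)·(3.25) + (2.75)·(-0.75) + (-1.25)·(-0.75) + (-3.25)·(-1.75)) / 3 = 10.25/3 = 3.4167
  s[Y,Y] = ((1)·(1) + (1)·(1) + (-2)·(-2) + (0)·(0)) / 3 = 6/3 = 2
  s[Y,Z] = ((1)·(3.25) + (1)·(-0.75) + (-2)·(-0.75) + (0)·(-1.75)) / 3 = 4/3 = 1.3333
  s[Z,Z] = ((3.25)·(3.25) + (-0.75)·(-0.75) + (-0.75)·(-0.75) + (-1.75)·(-1.75)) / 3 = 14.75/3 = 4.9167
  Sample standard deviations s_i = √(s[i,i]):
  s(X) = √(7.5833) = 2.7538
  s(Y) = √(2) = 1.4142
  s(Z) = √(4.9167) = 2.2174

Step 3 — r_{ij} = s_{ij} / (s_i · s_j):
  r[X,X] = 1 (diagonal).
  r[X,Y] = 2.3333 / (2.7538 · 1.4142) = 2.3333 / 3.8944 = 0.5991
  r[X,Z] = 3.4167 / (2.7538 · 2.2174) = 3.4167 / 6.1061 = 0.5595
  r[Y,Y] = 1 (diagonal).
  r[Y,Z] = 1.3333 / (1.4142 · 2.2174) = 1.3333 / 3.1358 = 0.4252
  r[Z,Z] = 1 (diagonal).

R is symmetric with unit diagonal. Assembling:

R = [[1, 0.5991, 0.5595],
 [0.5991, 1, 0.4252],
 [0.5595, 0.4252, 1]]


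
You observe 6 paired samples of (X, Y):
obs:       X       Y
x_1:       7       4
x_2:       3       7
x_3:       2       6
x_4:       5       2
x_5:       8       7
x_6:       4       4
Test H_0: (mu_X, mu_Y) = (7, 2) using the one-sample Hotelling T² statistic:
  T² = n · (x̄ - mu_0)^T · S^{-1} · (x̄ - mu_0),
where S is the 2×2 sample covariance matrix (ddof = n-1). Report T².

Step 1 — sample mean vector:
  mean(X) = (7 + 3 + 2 + 5 + 8 + 4) / 6 = 29/6 = 4.8333
  mean(Y) = (4 + 7 + 6 + 2 + 7 + 4) / 6 = 30/6 = 5
  x̄ = (4.8333, 5),  deviation x̄ - mu_0 = (4.8333, 5) - (7, 2) = (-2.1667, 3).

Step 2 — sample covariance matrix, S[i,j] = (1/(n-1)) · Σ_k (x_{k,i} - mean_i) · (x_{k,j} - mean_j), divisor n-1 = 5:
  S[X,X] = ((2.1667)·(2.1667) + (-1.8333)·(-1.8333) + (-2.8333)·(-2.8333) + (0.1667)·(0.1667) + (3.1667)·(3.1667) + (-0.8333)·(-0.8333)) / 5 = 26.8333/5 = 5.3667
  S[X,Y] = ((2.1667)·(-1) + (-1.8333)·(2) + (-2.8333)·(1) + (0.1667)·(-3) + (3.1667)·(2) + (-0.8333)·(-1)) / 5 = -2/5 = -0.4
  S[Y,Y] = ((-1)·(-1) + (2)·(2) + (1)·(1) + (-3)·(-3) + (2)·(2) + (-1)·(-1)) / 5 = 20/5 = 4
  S = [[5.3667, -0.4],
 [-0.4, 4]].

Step 3 — invert S. det(S) = 5.3667·4 - (-0.4)² = 21.3067.
  S^{-1} = (1/det) · [[d, -b], [-b, a]] = [[0.1877, 0.0188],
 [0.0188, 0.2519]].

Step 4 — quadratic form (x̄ - mu_0)^T · S^{-1} · (x̄ - mu_0):
  S^{-1} · (x̄ - mu_0) = (-0.3504, 0.715),
  (x̄ - mu_0)^T · [...] = (-2.1667)·(-0.3504) + (3)·(0.715) = 2.9042.

Step 5 — scale by n: T² = 6 · 2.9042 = 17.4249.

T² ≈ 17.4249


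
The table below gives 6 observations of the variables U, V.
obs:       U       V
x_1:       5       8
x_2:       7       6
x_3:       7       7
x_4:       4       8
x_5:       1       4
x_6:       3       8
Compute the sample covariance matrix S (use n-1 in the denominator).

Step 1 — column means:
  mean(U) = (5 + 7 + 7 + 4 + 1 + 3) / 6 = 27/6 = 4.5
  mean(V) = (8 + 6 + 7 + 8 + 4 + 8) / 6 = 41/6 = 6.8333

Step 2 — sample covariance S[i,j] = (1/(n-1)) · Σ_k (x_{k,i} - mean_i) · (x_{k,j} - mean_j), with n-1 = 5.
  S[U,U] = ((0.5)·(0.5) + (2.5)·(2.5) + (2.5)·(2.5) + (-0.5)·(-0.5) + (-3.5)·(-3.5) + (-1.5)·(-1.5)) / 5 = 27.5/5 = 5.5
  S[U,V] = ((0.5)·(1.1667) + (2.5)·(-0.8333) + (2.5)·(0.1667) + (-0.5)·(1.1667) + (-3.5)·(-2.8333) + (-1.5)·(1.1667)) / 5 = 6.5/5 = 1.3
  S[V,V] = ((1.1667)·(1.1667) + (-0.8333)·(-0.8333) + (0.1667)·(0.1667) + (1.1667)·(1.1667) + (-2.8333)·(-2.8333) + (1.1667)·(1.1667)) / 5 = 12.8333/5 = 2.5667

S is symmetric (S[j,i] = S[i,j]). Assembling:

S = [[5.5, 1.3],
 [1.3, 2.5667]]


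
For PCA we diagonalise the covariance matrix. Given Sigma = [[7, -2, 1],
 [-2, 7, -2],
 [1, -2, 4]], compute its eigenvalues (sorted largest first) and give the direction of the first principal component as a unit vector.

Step 1 — characteristic polynomial p(λ) = det(λI - Sigma) = λ³ - tr·λ² + c_1·λ - det, where tr = trace, c_1 = sum of the principal 2×2 minors, det = det(Sigma):
  tr = 7 + 7 + 4 = 18,
  c_1 = (7·7 - (-2)²) + (7·4 - (1)²) + (7·4 - (-2)²) = 45 + 27 + 24 = 96,
  det = 7·(7·4 - (-2)²) - (-2)·((-2)·4 - (-2)·(1)) + (1)·((-2)·(-2) - 7·(1)) = 7·(24) - (-2)·(-6) + (1)·(-3) = 153.
  So p(λ) = λ³ - 18λ² + 96λ - 153.
Step 2 — look for an integer root (rational root theorem: any rational root is an integer divisor of 153). Testing λ = 3:
  p(3) = 27 - 162 + 288 - 153 = 0  ✓
  Dividing out (λ - 3): p(λ) = (λ - 3)(λ² - 15λ + 51).
Step 3 — remaining eigenvalues from the quadratic λ² - 15λ + 51 = 0:
  Δ = 15² - 4·51 = 225 - 204 = 21,  λ = (15 ± √21)/2 = (15 ± 4.5826)/2 ≈ 9.7913 or 5.2087.
  Sorted: λ_1 = 9.7913,  λ_2 = 5.2087,  λ_3 = 3  (check: sum = 18 = tr ✓).

Step 4 — unit eigenvector for λ_1 ≈ 9.7913: v spans the null space of (Sigma - λ_1 I), whose rows are
  r_1 = (-2.7913, -2, 1),  r_2 = (-2, -2.7913, -2),  r_3 = (1, -2, -5.7913).
  v is orthogonal to every row, so take v ∝ r_1 × r_2 = ((-2)·(-2) - (1)·(-2.7913), (1)·(-2) - (-2.7913)·(-2), (-2.7913)·(-2.7913) - (-2)·(-2)) ≈ (6.7913, -7.5826, 3.7913).
  Let u = (6.7913, -7.5826, 3.7913).
  ||u|| = √((6.7913)² + (-7.5826)² + (3.7913)²) = √(117.9909) ≈ 10.8624,  v_1 = u/||u|| ≈ (0.6252, -0.6981, 0.349) (||v_1|| = 1).

λ_1 = 9.7913,  λ_2 = 5.2087,  λ_3 = 3;  v_1 ≈ (0.6252, -0.6981, 0.349)


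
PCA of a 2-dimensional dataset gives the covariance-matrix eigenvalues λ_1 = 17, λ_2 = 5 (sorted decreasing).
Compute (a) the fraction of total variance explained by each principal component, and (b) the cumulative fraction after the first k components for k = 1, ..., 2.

Step 1 — total variance = trace(Sigma) = Σ λ_i = 17 + 5 = 22.

Step 2 — fraction explained by component i = λ_i / Σ λ:
  PC1: 17/22 = 0.7727
  PC2: 5/22 = 0.2273

Step 3 — cumulative fraction after k components = (λ_1 + ... + λ_k) / Σ λ:
  k = 1: 17/22 = 0.7727
  k = 2: (17 + 5)/22 = 22/22 = 1

Summary (fraction, with percent):

explained: PC1 0.7727 (77.27%), PC2 0.2273 (22.73%);  cumulative: 0.7727, 1


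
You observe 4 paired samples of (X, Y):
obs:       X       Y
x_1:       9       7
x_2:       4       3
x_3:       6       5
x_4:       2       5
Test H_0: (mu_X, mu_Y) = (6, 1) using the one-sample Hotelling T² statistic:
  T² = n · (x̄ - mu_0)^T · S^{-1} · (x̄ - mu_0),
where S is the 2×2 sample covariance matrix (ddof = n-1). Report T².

Step 1 — sample mean vector:
  mean(X) = (9 + 4 + 6 + 2) / 4 = 21/4 = 5.25
  mean(Y) = (7 + 3 + 5 + 5) / 4 = 20/4 = 5
  x̄ = (5.25, 5),  deviation x̄ - mu_0 = (5.25, 5) - (6, 1) = (-0.75, 4).

Step 2 — sample covariance matrix, S[i,j] = (1/(n-1)) · Σ_k (x_{k,i} - mean_i) · (x_{k,j} - mean_j), divisor n-1 = 3:
  S[X,X] = ((3.75)·(3.75) + (-1.25)·(-1.25) + (0.75)·(0.75) + (-3.25)·(-3.25)) / 3 = 26.75/3 = 8.9167
  S[X,Y] = ((3.75)·(2) + (-1.25)·(-2) + (0.75)·(0) + (-3.25)·(0)) / 3 = 10/3 = 3.3333
  S[Y,Y] = ((2)·(2) + (-2)·(-2) + (0)·(0) + (0)·(0)) / 3 = 8/3 = 2.6667
  S = [[8.9167, 3.3333],
 [3.3333, 2.6667]].

Step 3 — invert S. det(S) = 8.9167·2.6667 - (3.3333)² = 12.6667.
  S^{-1} = (1/det) · [[d, -b], [-b, a]] = [[0.2105, -0.2632],
 [-0.2632, 0.7039]].

Step 4 — quadratic form (x̄ - mu_0)^T · S^{-1} · (x̄ - mu_0):
  S^{-1} · (x̄ - mu_0) = (-1.2105, 3.0132),
  (x̄ - mu_0)^T · [...] = (-0.75)·(-1.2105) + (4)·(3.0132) = 12.9605.

Step 5 — scale by n: T² = 4 · 12.9605 = 51.8421.

T² ≈ 51.8421


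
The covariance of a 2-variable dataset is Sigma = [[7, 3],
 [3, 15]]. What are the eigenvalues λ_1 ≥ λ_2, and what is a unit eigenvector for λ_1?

Step 1 — characteristic polynomial of 2×2 Sigma:
  det(Sigma - λI) = λ² - trace · λ + det = 0.
  trace = 7 + 15 = 22, det = 7·15 - (3)² = 96.
Step 2 — discriminant:
  Δ = trace² - 4·det = 484 - 384 = 100.
Step 3 — eigenvalues:
  λ = (trace ± √Δ)/2 = (22 ± 10)/2,
  λ_1 = 16,  λ_2 = 6.

Step 4 — unit eigenvector for λ_1: solve (Sigma - λ_1 I)v = 0. First row:
  (7 - 16)·v_x + (3)·v_y = 0, i.e. (-9)·v_x + (3)·v_y = 0,
  so v ∝ (b, λ_1 - a) = (3, 9) = u.
  ||u|| = √((3)² + (9)²) = √(90) ≈ 9.4868,
  v_1 = u/||u|| ≈ (0.3162, 0.9487) (||v_1|| = 1).

λ_1 = 16,  λ_2 = 6;  v_1 ≈ (0.3162, 0.9487)


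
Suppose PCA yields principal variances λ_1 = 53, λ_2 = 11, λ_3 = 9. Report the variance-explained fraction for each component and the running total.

Step 1 — total variance = trace(Sigma) = Σ λ_i = 53 + 11 + 9 = 73.

Step 2 — fraction explained by component i = λ_i / Σ λ:
  PC1: 53/73 = 0.726
  PC2: 11/73 = 0.1507
  PC3: 9/73 = 0.1233

Step 3 — cumulative fraction after k components = (λ_1 + ... + λ_k) / Σ λ:
  k = 1: 53/73 = 0.726
  k = 2: (53 + 11)/73 = 64/73 = 0.8767
  k = 3: (53 + 11 + 9)/73 = 73/73 = 1

Summary (fraction, with percent):

explained: PC1 0.726 (72.6%), PC2 0.1507 (15.07%), PC3 0.1233 (12.33%);  cumulative: 0.726, 0.8767, 1


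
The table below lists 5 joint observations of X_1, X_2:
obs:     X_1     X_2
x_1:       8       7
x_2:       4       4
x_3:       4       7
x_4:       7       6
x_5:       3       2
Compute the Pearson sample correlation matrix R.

Step 1 — column means:
  mean(X_1) = (8 + 4 + 4 + 7 + 3) / 5 = 26/5 = 5.2
  mean(X_2) = (7 + 4 + 7 + 6 + 2) / 5 = 26/5 = 5.2

Step 2 — sample variances and covariances s[i,j] = (1/(n-1)) · Σ_k (x_{k,i} - mean_i) · (x_{k,j} - mean_j), with n-1 = 4:
  s[X_1,X_1] = ((2.8)·(2.8) + (-1.2)·(-1.2) + (-1.2)·(-1.2) + (1.8)·(1.8) + (-2.2)·(-2.2)) / 4 = 18.8/4 = 4.7
  s[X_1,X_2] = ((2.8)·(1.8) + (-1.2)·(-1.2) + (-1.2)·(1.8) + (1.8)·(0.8) + (-2.2)·(-3.2)) / 4 = 12.8/4 = 3.2
  s[X_2,X_2] = ((1.8)·(1.8) + (-1.2)·(-1.2) + (1.8)·(1.8) + (0.8)·(0.8) + (-3.2)·(-3.2)) / 4 = 18.8/4 = 4.7
  Sample standard deviations s_i = √(s[i,i]):
  s(X_1) = √(4.7) = 2.1679
  s(X_2) = √(4.7) = 2.1679

Step 3 — r_{ij} = s_{ij} / (s_i · s_j):
  r[X_1,X_1] = 1 (diagonal).
  r[X_1,X_2] = 3.2 / (2.1679 · 2.1679) = 3.2 / 4.7 = 0.6809
  r[X_2,X_2] = 1 (diagonal).

R is symmetric with unit diagonal. Assembling:

R = [[1, 0.6809],
 [0.6809, 1]]


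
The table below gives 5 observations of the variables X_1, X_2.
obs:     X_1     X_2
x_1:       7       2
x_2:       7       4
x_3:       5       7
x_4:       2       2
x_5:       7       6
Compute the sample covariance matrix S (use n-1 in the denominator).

Step 1 — column means:
  mean(X_1) = (7 + 7 + 5 + 2 + 7) / 5 = 28/5 = 5.6
  mean(X_2) = (2 + 4 + 7 + 2 + 6) / 5 = 21/5 = 4.2

Step 2 — sample covariance S[i,j] = (1/(n-1)) · Σ_k (x_{k,i} - mean_i) · (x_{k,j} - mean_j), with n-1 = 4.
  S[X_1,X_1] = ((1.4)·(1.4) + (1.4)·(1.4) + (-0.6)·(-0.6) + (-3.6)·(-3.6) + (1.4)·(1.4)) / 4 = 19.2/4 = 4.8
  S[X_1,X_2] = ((1.4)·(-2.2) + (1.4)·(-0.2) + (-0.6)·(2.8) + (-3.6)·(-2.2) + (1.4)·(1.8)) / 4 = 5.4/4 = 1.35
  S[X_2,X_2] = ((-2.2)·(-2.2) + (-0.2)·(-0.2) + (2.8)·(2.8) + (-2.2)·(-2.2) + (1.8)·(1.8)) / 4 = 20.8/4 = 5.2

S is symmetric (S[j,i] = S[i,j]). Assembling:

S = [[4.8, 1.35],
 [1.35, 5.2]]


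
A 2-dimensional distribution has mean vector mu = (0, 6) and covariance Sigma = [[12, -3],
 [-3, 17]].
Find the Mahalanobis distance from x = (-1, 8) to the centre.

Step 1 — centre the observation: (x - mu) = (-1, 2).

Step 2 — invert Sigma. det(Sigma) = 12·17 - (-3)² = 195.
  Sigma^{-1} = (1/det) · [[d, -b], [-b, a]] = [[0.0872, 0.0154],
 [0.0154, 0.0615]].

Step 3 — form the quadratic (x - mu)^T · Sigma^{-1} · (x - mu):
  Sigma^{-1} · (x - mu) = (-0.0564, 0.1077).
  (x - mu)^T · [Sigma^{-1} · (x - mu)] = (-1)·(-0.0564) + (2)·(0.1077) = 0.2718.

Step 4 — take square root: d = √(0.2718) ≈ 0.5213.

d(x, mu) = √(0.2718) ≈ 0.5213


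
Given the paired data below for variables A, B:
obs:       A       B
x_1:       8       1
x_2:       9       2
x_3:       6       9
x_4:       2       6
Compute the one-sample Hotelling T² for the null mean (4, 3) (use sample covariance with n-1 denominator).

Step 1 — sample mean vector:
  mean(A) = (8 + 9 + 6 + 2) / 4 = 25/4 = 6.25
  mean(B) = (1 + 2 + 9 + 6) / 4 = 18/4 = 4.5
  x̄ = (6.25, 4.5),  deviation x̄ - mu_0 = (6.25, 4.5) - (4, 3) = (2.25, 1.5).

Step 2 — sample covariance matrix, S[i,j] = (1/(n-1)) · Σ_k (x_{k,i} - mean_i) · (x_{k,j} - mean_j), divisor n-1 = 3:
  S[A,A] = ((1.75)·(1.75) + (2.75)·(2.75) + (-0.25)·(-0.25) + (-4.25)·(-4.25)) / 3 = 28.75/3 = 9.5833
  S[A,B] = ((1.75)·(-3.5) + (2.75)·(-2.5) + (-0.25)·(4.5) + (-4.25)·(1.5)) / 3 = -20.5/3 = -6.8333
  S[B,B] = ((-3.5)·(-3.5) + (-2.5)·(-2.5) + (4.5)·(4.5) + (1.5)·(1.5)) / 3 = 41/3 = 13.6667
  S = [[9.5833, -6.8333],
 [-6.8333, 13.6667]].

Step 3 — invert S. det(S) = 9.5833·13.6667 - (-6.8333)² = 84.2778.
  S^{-1} = (1/det) · [[d, -b], [-b, a]] = [[0.1622, 0.0811],
 [0.0811, 0.1137]].

Step 4 — quadratic form (x̄ - mu_0)^T · S^{-1} · (x̄ - mu_0):
  S^{-1} · (x̄ - mu_0) = (0.4865, 0.353),
  (x̄ - mu_0)^T · [...] = (2.25)·(0.4865) + (1.5)·(0.353) = 1.6241.

Step 5 — scale by n: T² = 4 · 1.6241 = 6.4964.

T² ≈ 6.4964


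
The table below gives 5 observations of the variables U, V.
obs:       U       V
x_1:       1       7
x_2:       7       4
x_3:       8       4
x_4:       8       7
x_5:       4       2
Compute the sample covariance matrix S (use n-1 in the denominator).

Step 1 — column means:
  mean(U) = (1 + 7 + 8 + 8 + 4) / 5 = 28/5 = 5.6
  mean(V) = (7 + 4 + 4 + 7 + 2) / 5 = 24/5 = 4.8

Step 2 — sample covariance S[i,j] = (1/(n-1)) · Σ_k (x_{k,i} - mean_i) · (x_{k,j} - mean_j), with n-1 = 4.
  S[U,U] = ((-4.6)·(-4.6) + (1.4)·(1.4) + (2.4)·(2.4) + (2.4)·(2.4) + (-1.6)·(-1.6)) / 4 = 37.2/4 = 9.3
  S[U,V] = ((-4.6)·(2.2) + (1.4)·(-0.8) + (2.4)·(-0.8) + (2.4)·(2.2) + (-1.6)·(-2.8)) / 4 = -3.4/4 = -0.85
  S[V,V] = ((2.2)·(2.2) + (-0.8)·(-0.8) + (-0.8)·(-0.8) + (2.2)·(2.2) + (-2.8)·(-2.8)) / 4 = 18.8/4 = 4.7

S is symmetric (S[j,i] = S[i,j]). Assembling:

S = [[9.3, -0.85],
 [-0.85, 4.7]]


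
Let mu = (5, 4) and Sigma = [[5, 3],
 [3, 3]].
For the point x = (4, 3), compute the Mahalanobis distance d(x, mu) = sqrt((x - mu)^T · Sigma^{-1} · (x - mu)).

Step 1 — centre the observation: (x - mu) = (-1, -1).

Step 2 — invert Sigma. det(Sigma) = 5·3 - (3)² = 6.
  Sigma^{-1} = (1/det) · [[d, -b], [-b, a]] = [[0.5, -0.5],
 [-0.5, 0.8333]].

Step 3 — form the quadratic (x - mu)^T · Sigma^{-1} · (x - mu):
  Sigma^{-1} · (x - mu) = (0, -0.3333).
  (x - mu)^T · [Sigma^{-1} · (x - mu)] = (-1)·(0) + (-1)·(-0.3333) = 0.3333.

Step 4 — take square root: d = √(0.3333) ≈ 0.5774.

d(x, mu) = √(0.3333) ≈ 0.5774


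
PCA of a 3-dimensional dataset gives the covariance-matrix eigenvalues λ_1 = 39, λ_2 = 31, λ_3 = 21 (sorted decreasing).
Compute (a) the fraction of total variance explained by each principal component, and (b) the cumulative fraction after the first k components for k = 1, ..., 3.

Step 1 — total variance = trace(Sigma) = Σ λ_i = 39 + 31 + 21 = 91.

Step 2 — fraction explained by component i = λ_i / Σ λ:
  PC1: 39/91 = 0.4286
  PC2: 31/91 = 0.3407
  PC3: 21/91 = 0.2308

Step 3 — cumulative fraction after k components = (λ_1 + ... + λ_k) / Σ λ:
  k = 1: 39/91 = 0.4286
  k = 2: (39 + 31)/91 = 70/91 = 0.7692
  k = 3: (39 + 31 + 21)/91 = 91/91 = 1

Summary (fraction, with percent):

explained: PC1 0.4286 (42.86%), PC2 0.3407 (34.07%), PC3 0.2308 (23.08%);  cumulative: 0.4286, 0.7692, 1


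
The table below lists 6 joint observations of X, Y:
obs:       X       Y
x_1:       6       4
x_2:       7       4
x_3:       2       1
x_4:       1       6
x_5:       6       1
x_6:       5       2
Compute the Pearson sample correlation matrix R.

Step 1 — column means:
  mean(X) = (6 + 7 + 2 + 1 + 6 + 5) / 6 = 27/6 = 4.5
  mean(Y) = (4 + 4 + 1 + 6 + 1 + 2) / 6 = 18/6 = 3

Step 2 — sample variances and covariances s[i,j] = (1/(n-1)) · Σ_k (x_{k,i} - mean_i) · (x_{k,j} - mean_j), with n-1 = 5:
  s[X,X] = ((1.5)·(1.5) + (2.5)·(2.5) + (-2.5)·(-2.5) + (-3.5)·(-3.5) + (1.5)·(1.5) + (0.5)·(0.5)) / 5 = 29.5/5 = 5.9
  s[X,Y] = ((1.5)·(1) + (2.5)·(1) + (-2.5)·(-2) + (-3.5)·(3) + (1.5)·(-2) + (0.5)·(-1)) / 5 = -5/5 = -1
  s[Y,Y] = ((1)·(1) + (1)·(1) + (-2)·(-2) + (3)·(3) + (-2)·(-2) + (-1)·(-1)) / 5 = 20/5 = 4
  Sample standard deviations s_i = √(s[i,i]):
  s(X) = √(5.9) = 2.429
  s(Y) = √(4) = 2

Step 3 — r_{ij} = s_{ij} / (s_i · s_j):
  r[X,X] = 1 (diagonal).
  r[X,Y] = -1 / (2.429 · 2) = -1 / 4.858 = -0.2058
  r[Y,Y] = 1 (diagonal).

R is symmetric with unit diagonal. Assembling:

R = [[1, -0.2058],
 [-0.2058, 1]]


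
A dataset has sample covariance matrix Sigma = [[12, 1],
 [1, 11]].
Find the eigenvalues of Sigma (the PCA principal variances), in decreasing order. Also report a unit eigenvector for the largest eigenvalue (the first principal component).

Step 1 — characteristic polynomial of 2×2 Sigma:
  det(Sigma - λI) = λ² - trace · λ + det = 0.
  trace = 12 + 11 = 23, det = 12·11 - (1)² = 131.
Step 2 — discriminant:
  Δ = trace² - 4·det = 529 - 524 = 5.
Step 3 — eigenvalues:
  λ = (trace ± √Δ)/2 = (23 ± 2.2361)/2,
  λ_1 = 12.618,  λ_2 = 10.382.

Step 4 — unit eigenvector for λ_1: solve (Sigma - λ_1 I)v = 0. First row:
  (12 - 12.618)·v_x + (1)·v_y = 0, i.e. (-0.618)·v_x + (1)·v_y = 0,
  so v ∝ (b, λ_1 - a) = (1, 0.618) = u.
  ||u|| = √((1)² + (0.618)²) = √(1.382) ≈ 1.1756,
  v_1 = u/||u|| ≈ (0.8507, 0.5257) (||v_1|| = 1).

λ_1 = 12.618,  λ_2 = 10.382;  v_1 ≈ (0.8507, 0.5257)


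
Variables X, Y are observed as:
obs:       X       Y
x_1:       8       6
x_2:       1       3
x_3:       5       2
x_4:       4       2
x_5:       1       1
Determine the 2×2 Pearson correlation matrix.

Step 1 — column means:
  mean(X) = (8 + 1 + 5 + 4 + 1) / 5 = 19/5 = 3.8
  mean(Y) = (6 + 3 + 2 + 2 + 1) / 5 = 14/5 = 2.8

Step 2 — sample variances and covariances s[i,j] = (1/(n-1)) · Σ_k (x_{k,i} - mean_i) · (x_{k,j} - mean_j), with n-1 = 4:
  s[X,X] = ((4.2)·(4.2) + (-2.8)·(-2.8) + (1.2)·(1.2) + (0.2)·(0.2) + (-2.8)·(-2.8)) / 4 = 34.8/4 = 8.7
  s[X,Y] = ((4.2)·(3.2) + (-2.8)·(0.2) + (1.2)·(-0.8) + (0.2)·(-0.8) + (-2.8)·(-1.8)) / 4 = 16.8/4 = 4.2
  s[Y,Y] = ((3.2)·(3.2) + (0.2)·(0.2) + (-0.8)·(-0.8) + (-0.8)·(-0.8) + (-1.8)·(-1.8)) / 4 = 14.8/4 = 3.7
  Sample standard deviations s_i = √(s[i,i]):
  s(X) = √(8.7) = 2.9496
  s(Y) = √(3.7) = 1.9235

Step 3 — r_{ij} = s_{ij} / (s_i · s_j):
  r[X,X] = 1 (diagonal).
  r[X,Y] = 4.2 / (2.9496 · 1.9235) = 4.2 / 5.6736 = 0.7403
  r[Y,Y] = 1 (diagonal).

R is symmetric with unit diagonal. Assembling:

R = [[1, 0.7403],
 [0.7403, 1]]


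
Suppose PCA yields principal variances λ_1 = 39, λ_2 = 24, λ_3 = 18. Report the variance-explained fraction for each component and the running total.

Step 1 — total variance = trace(Sigma) = Σ λ_i = 39 + 24 + 18 = 81.

Step 2 — fraction explained by component i = λ_i / Σ λ:
  PC1: 39/81 = 0.4815
  PC2: 24/81 = 0.2963
  PC3: 18/81 = 0.2222

Step 3 — cumulative fraction after k components = (λ_1 + ... + λ_k) / Σ λ:
  k = 1: 39/81 = 0.4815
  k = 2: (39 + 24)/81 = 63/81 = 0.7778
  k = 3: (39 + 24 + 18)/81 = 81/81 = 1

Summary (fraction, with percent):

explained: PC1 0.4815 (48.15%), PC2 0.2963 (29.63%), PC3 0.2222 (22.22%);  cumulative: 0.4815, 0.7778, 1


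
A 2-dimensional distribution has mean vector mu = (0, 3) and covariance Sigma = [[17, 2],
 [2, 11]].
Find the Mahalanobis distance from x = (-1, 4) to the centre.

Step 1 — centre the observation: (x - mu) = (-1, 1).

Step 2 — invert Sigma. det(Sigma) = 17·11 - (2)² = 183.
  Sigma^{-1} = (1/det) · [[d, -b], [-b, a]] = [[0.0601, -0.0109],
 [-0.0109, 0.0929]].

Step 3 — form the quadratic (x - mu)^T · Sigma^{-1} · (x - mu):
  Sigma^{-1} · (x - mu) = (-0.071, 0.1038).
  (x - mu)^T · [Sigma^{-1} · (x - mu)] = (-1)·(-0.071) + (1)·(0.1038) = 0.1749.

Step 4 — take square root: d = √(0.1749) ≈ 0.4182.

d(x, mu) = √(0.1749) ≈ 0.4182


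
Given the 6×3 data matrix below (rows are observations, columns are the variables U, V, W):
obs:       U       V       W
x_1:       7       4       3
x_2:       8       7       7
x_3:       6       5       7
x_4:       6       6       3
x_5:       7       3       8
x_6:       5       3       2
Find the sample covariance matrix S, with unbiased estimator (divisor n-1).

Step 1 — column means:
  mean(U) = (7 + 8 + 6 + 6 + 7 + 5) / 6 = 39/6 = 6.5
  mean(V) = (4 + 7 + 5 + 6 + 3 + 3) / 6 = 28/6 = 4.6667
  mean(W) = (3 + 7 + 7 + 3 + 8 + 2) / 6 = 30/6 = 5

Step 2 — sample covariance S[i,j] = (1/(n-1)) · Σ_k (x_{k,i} - mean_i) · (x_{k,j} - mean_j), with n-1 = 5.
  S[U,U] = ((0.5)·(0.5) + (1.5)·(1.5) + (-0.5)·(-0.5) + (-0.5)·(-0.5) + (0.5)·(0.5) + (-1.5)·(-1.5)) / 5 = 5.5/5 = 1.1
  S[U,V] = ((0.5)·(-0.6667) + (1.5)·(2.3333) + (-0.5)·(0.3333) + (-0.5)·(1.3333) + (0.5)·(-1.6667) + (-1.5)·(-1.6667)) / 5 = 4/5 = 0.8
  S[U,W] = ((0.5)·(-2) + (1.5)·(2) + (-0.5)·(2) + (-0.5)·(-2) + (0.5)·(3) + (-1.5)·(-3)) / 5 = 8/5 = 1.6
  S[V,V] = ((-0.6667)·(-0.6667) + (2.3333)·(2.3333) + (0.3333)·(0.3333) + (1.3333)·(1.3333) + (-1.6667)·(-1.6667) + (-1.6667)·(-1.6667)) / 5 = 13.3333/5 = 2.6667
  S[V,W] = ((-0.6667)·(-2) + (2.3333)·(2) + (0.3333)·(2) + (1.3333)·(-2) + (-1.6667)·(3) + (-1.6667)·(-3)) / 5 = 4/5 = 0.8
  S[W,W] = ((-2)·(-2) + (2)·(2) + (2)·(2) + (-2)·(-2) + (3)·(3) + (-3)·(-3)) / 5 = 34/5 = 6.8

S is symmetric (S[j,i] = S[i,j]). Assembling:

S = [[1.1, 0.8, 1.6],
 [0.8, 2.6667, 0.8],
 [1.6, 0.8, 6.8]]


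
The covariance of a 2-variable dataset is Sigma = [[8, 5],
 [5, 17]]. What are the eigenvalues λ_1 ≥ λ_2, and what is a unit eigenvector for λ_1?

Step 1 — characteristic polynomial of 2×2 Sigma:
  det(Sigma - λI) = λ² - trace · λ + det = 0.
  trace = 8 + 17 = 25, det = 8·17 - (5)² = 111.
Step 2 — discriminant:
  Δ = trace² - 4·det = 625 - 444 = 181.
Step 3 — eigenvalues:
  λ = (trace ± √Δ)/2 = (25 ± 13.4536)/2,
  λ_1 = 19.2268,  λ_2 = 5.7732.

Step 4 — unit eigenvector for λ_1: solve (Sigma - λ_1 I)v = 0. First row:
  (8 - 19.2268)·v_x + (5)·v_y = 0, i.e. (-11.2268)·v_x + (5)·v_y = 0,
  so v ∝ (b, λ_1 - a) = (5, 11.2268) = u.
  ||u|| = √((5)² + (11.2268)²) = √(151.0413) ≈ 12.2899,
  v_1 = u/||u|| ≈ (0.4068, 0.9135) (||v_1|| = 1).

λ_1 = 19.2268,  λ_2 = 5.7732;  v_1 ≈ (0.4068, 0.9135)


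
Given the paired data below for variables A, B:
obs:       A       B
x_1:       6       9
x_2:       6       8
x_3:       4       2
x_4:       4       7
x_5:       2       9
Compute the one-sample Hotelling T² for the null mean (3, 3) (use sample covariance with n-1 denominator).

Step 1 — sample mean vector:
  mean(A) = (6 + 6 + 4 + 4 + 2) / 5 = 22/5 = 4.4
  mean(B) = (9 + 8 + 2 + 7 + 9) / 5 = 35/5 = 7
  x̄ = (4.4, 7),  deviation x̄ - mu_0 = (4.4, 7) - (3, 3) = (1.4, 4).

Step 2 — sample covariance matrix, S[i,j] = (1/(n-1)) · Σ_k (x_{k,i} - mean_i) · (x_{k,j} - mean_j), divisor n-1 = 4:
  S[A,A] = ((1.6)·(1.6) + (1.6)·(1.6) + (-0.4)·(-0.4) + (-0.4)·(-0.4) + (-2.4)·(-2.4)) / 4 = 11.2/4 = 2.8
  S[A,B] = ((1.6)·(2) + (1.6)·(1) + (-0.4)·(-5) + (-0.4)·(0) + (-2.4)·(2)) / 4 = 2/4 = 0.5
  S[B,B] = ((2)·(2) + (1)·(1) + (-5)·(-5) + (0)·(0) + (2)·(2)) / 4 = 34/4 = 8.5
  S = [[2.8, 0.5],
 [0.5, 8.5]].

Step 3 — invert S. det(S) = 2.8·8.5 - (0.5)² = 23.55.
  S^{-1} = (1/det) · [[d, -b], [-b, a]] = [[0.3609, -0.0212],
 [-0.0212, 0.1189]].

Step 4 — quadratic form (x̄ - mu_0)^T · S^{-1} · (x̄ - mu_0):
  S^{-1} · (x̄ - mu_0) = (0.4204, 0.4459),
  (x̄ - mu_0)^T · [...] = (1.4)·(0.4204) + (4)·(0.4459) = 2.372.

Step 5 — scale by n: T² = 5 · 2.372 = 11.8599.

T² ≈ 11.8599
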